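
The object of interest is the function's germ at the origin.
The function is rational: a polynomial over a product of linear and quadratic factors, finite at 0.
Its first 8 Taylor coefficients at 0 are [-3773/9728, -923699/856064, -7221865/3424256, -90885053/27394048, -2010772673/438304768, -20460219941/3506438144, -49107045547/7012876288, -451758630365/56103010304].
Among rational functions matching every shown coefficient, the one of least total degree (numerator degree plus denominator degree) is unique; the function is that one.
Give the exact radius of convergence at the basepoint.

The radius of convergence is 8/7.

No rational of total degree below 5 reproduces all 8 coefficients; solving the [2/3] Pade equations on them gives f(u) = (u**2/4 + u/11 + 11/19)/(u - 8/7)**3, whose expansion matches every shown term.
Denominator factor (u - 8/7)^3: pole of order 3 at 8/7, modulus 8/7.
The radius of convergence is the smallest modulus among the singular points: 8/7.


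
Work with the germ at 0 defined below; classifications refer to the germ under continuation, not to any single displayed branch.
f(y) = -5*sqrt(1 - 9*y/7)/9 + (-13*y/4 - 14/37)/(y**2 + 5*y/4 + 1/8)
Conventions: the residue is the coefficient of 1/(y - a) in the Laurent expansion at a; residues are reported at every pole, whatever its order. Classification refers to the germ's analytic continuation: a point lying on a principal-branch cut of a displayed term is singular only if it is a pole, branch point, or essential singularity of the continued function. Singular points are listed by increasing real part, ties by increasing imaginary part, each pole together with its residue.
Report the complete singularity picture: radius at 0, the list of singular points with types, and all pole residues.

Radius of convergence at 0: 5/8 - (1/8)*sqrt(17).
At -5/8 - (1/8)*sqrt(17): a pole of order 1; residue -13/8 - (1957/5032)*sqrt(17).
At -5/8 + (1/8)*sqrt(17): a pole of order 1; residue -13/8 + (1957/5032)*sqrt(17).
At 7/9: an algebraic (square-root) branch point.

Denominator factor (y**2 + 5*y/4 + 1/8): discriminant 17/16, real irrational roots -5/8 + (1/8)*sqrt(17) and -5/8 - (1/8)*sqrt(17); poles of order 1, moduli 5/8 - (1/8)*sqrt(17) and 5/8 + (1/8)*sqrt(17).
Branch term (-5/9)*sqrt(1 - y/(7/9)): its argument vanishes at y = 7/9, a square-root branch point, modulus 7/9.
The radius of convergence is the smallest modulus among the singular points: 5/8 - (1/8)*sqrt(17).
The branch term is analytic at -5/8 - (1/8)*sqrt(17) and contributes nothing to the residue; only the rational part matters.
The factor y**2 + 5*y/4 + 1/8 splits as (y - a)(y - a') with a = -5/8 - (1/8)*sqrt(17), a' = -5/8 + (1/8)*sqrt(17). At the order-1 pole a set g(y) = (y - a)*(rational part) = [-13*y/4 - 14/37] / (y - a').
Simple pole: residue = g(a) at a = -5/8 - (1/8)*sqrt(17), which is -13/8 - (1957/5032)*sqrt(17).
The branch term is analytic at -5/8 + (1/8)*sqrt(17) and contributes nothing to the residue; only the rational part matters.
The factor y**2 + 5*y/4 + 1/8 splits as (y - a)(y - a') with a = -5/8 + (1/8)*sqrt(17), a' = -5/8 - (1/8)*sqrt(17). At the order-1 pole a set g(y) = (y - a)*(rational part) = [-13*y/4 - 14/37] / (y - a').
Simple pole: residue = g(a) at a = -5/8 + (1/8)*sqrt(17), which is -13/8 + (1957/5032)*sqrt(17).
List the singular points by increasing real part (a conjugate pair: the negative imaginary part first).


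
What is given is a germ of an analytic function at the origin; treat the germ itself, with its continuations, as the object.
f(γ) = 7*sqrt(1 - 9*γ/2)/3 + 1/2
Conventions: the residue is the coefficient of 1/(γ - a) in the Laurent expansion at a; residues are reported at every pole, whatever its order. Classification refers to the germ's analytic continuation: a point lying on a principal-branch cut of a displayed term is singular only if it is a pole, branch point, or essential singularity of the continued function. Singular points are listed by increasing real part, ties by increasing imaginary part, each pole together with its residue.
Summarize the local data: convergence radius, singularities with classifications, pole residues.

Radius of convergence at 0: 2/9.
At 2/9: an algebraic (square-root) branch point.

Branch term (7/3)*sqrt(1 - γ/(2/9)): its argument vanishes at γ = 2/9, a square-root branch point, modulus 2/9.
The radius of convergence is the smallest modulus among the singular points: 2/9.


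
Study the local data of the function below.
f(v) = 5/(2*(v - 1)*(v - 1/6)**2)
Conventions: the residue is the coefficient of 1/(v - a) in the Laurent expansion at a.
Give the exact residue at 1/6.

At the order-2 pole 1/6 set g(v) = (v - (1/6))^2*f(v) = 5/(2*(v - 1)).
Order-2 pole: residue = g'(a); g'(1/6) = -18/5, so the residue is -18/5.

The residue is -18/5.


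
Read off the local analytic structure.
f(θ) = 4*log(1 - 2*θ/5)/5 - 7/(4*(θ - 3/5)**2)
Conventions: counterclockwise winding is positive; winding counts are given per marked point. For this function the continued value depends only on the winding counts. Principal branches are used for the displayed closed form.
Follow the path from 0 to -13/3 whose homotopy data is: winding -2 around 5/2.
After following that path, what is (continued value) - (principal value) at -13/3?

Continued minus principal equals -(16/5)*pi*i.

The rational part is single-valued and drops out of the difference; each branch term changes only by its own monodromy.
(4/5)*log(1 - θ/(5/2)): each positive loop around 5/2 adds 2*pi*i to the log, so winding -2 contributes (4/5)*(-2)*2*pi*i = -(16/5)*pi*i.
Summing the contributions at θ = -13/3 gives -(16/5)*pi*i.


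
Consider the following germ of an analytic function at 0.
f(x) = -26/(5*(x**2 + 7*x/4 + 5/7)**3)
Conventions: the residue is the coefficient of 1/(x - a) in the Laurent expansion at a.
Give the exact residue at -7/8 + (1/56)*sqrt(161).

The factor x**2 + 7*x/4 + 5/7 splits as (x - a)(x - a') with a = -7/8 + (1/56)*sqrt(161), a' = -7/8 - (1/56)*sqrt(161). At the order-3 pole a set g(x) = (x - a)^3*f(x) = [-26/5] / (x - a')^3.
Order-3 pole: residue = g''(a)/2; g''(-7/8 + (1/56)*sqrt(161)) = -(15654912/60835)*sqrt(161), so the residue is -(7827456/60835)*sqrt(161).

The residue is -(7827456/60835)*sqrt(161).


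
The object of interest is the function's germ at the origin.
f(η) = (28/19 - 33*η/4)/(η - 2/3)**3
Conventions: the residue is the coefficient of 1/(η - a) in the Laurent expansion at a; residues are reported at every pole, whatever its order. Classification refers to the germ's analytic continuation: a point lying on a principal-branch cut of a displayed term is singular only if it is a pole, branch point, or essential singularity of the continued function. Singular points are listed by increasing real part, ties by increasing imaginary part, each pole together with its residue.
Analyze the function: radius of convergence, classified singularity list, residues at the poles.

Denominator factor (η - 2/3)^3: pole of order 3 at 2/3, modulus 2/3.
The radius of convergence is the smallest modulus among the singular points: 2/3.
At the order-3 pole 2/3 set g(η) = (η - (2/3))^3*f(η) = 28/19 - 33*η/4.
Order-3 pole: residue = g''(a)/2; g''(2/3) = 0, so the residue is 0.

Radius of convergence at 0: 2/3.
At 2/3: a pole of order 3; residue 0.


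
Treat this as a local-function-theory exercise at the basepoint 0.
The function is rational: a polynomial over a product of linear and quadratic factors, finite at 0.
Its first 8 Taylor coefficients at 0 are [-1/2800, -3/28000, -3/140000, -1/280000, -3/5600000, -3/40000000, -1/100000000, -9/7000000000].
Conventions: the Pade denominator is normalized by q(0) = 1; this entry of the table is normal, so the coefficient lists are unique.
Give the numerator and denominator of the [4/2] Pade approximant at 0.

The Pade approximant has numerator coefficients [-1/2800, -1/42000, -1/700000, -1/14000000, -1/420000000]; denominator coefficients [1, -7/30, 7/500].

Taylor coefficients needed (read off): a_0 = -1/2800, a_1 = -3/28000, a_2 = -3/140000, a_3 = -1/280000, a_4 = -3/5600000, a_5 = -3/40000000, a_6 = -1/100000000.
Write the denominator as Q(λ) = 1 + q1*λ + q2*λ^2. Requiring Q*f - P = O(λ^7) with deg P <= 4 kills the coefficients of λ^5..λ^6 in Q*f:
  λ^5: a_5 + q1*a_4 + q2*a_3 = 0, i.e. -3/40000000 + (-3/5600000)*q1 + (-1/280000)*q2 = 0.
  λ^6: a_6 + q1*a_5 + q2*a_4 = 0, i.e. -1/100000000 + (-3/40000000)*q1 + (-3/5600000)*q2 = 0.
Solving this linear system: q1 = -7/30, q2 = 7/500.
The numerator is Q*f truncated at degree 4: P0 = a_0 = -1/2800; P1 = a_1 + q1*a_0 = -1/42000; P2 = a_2 + q1*a_1 + q2*a_0 = -1/700000; P3 = a_3 + q1*a_2 + q2*a_1 = -1/14000000; P4 = a_4 + q1*a_3 + q2*a_2 = -1/420000000.


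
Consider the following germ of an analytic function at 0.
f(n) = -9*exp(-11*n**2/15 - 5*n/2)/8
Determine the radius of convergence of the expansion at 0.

The factor exp(-11*n**2/15 - 5*n/2) is entire and contributes no finite singular point.
The polynomial part has no poles.
No finite singular points: the Taylor series at 0 converges everywhere.

The radius of convergence is infinite.


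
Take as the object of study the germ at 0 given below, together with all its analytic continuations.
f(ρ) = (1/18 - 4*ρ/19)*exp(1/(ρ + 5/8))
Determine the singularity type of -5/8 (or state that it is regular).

The exponent 1/(ρ - (-5/8)) has a pole at -5/8, so exp(1/(ρ - (-5/8))) takes every nonzero value near it: an essential singularity (not a pole of any order).

The point is an essential singularity.


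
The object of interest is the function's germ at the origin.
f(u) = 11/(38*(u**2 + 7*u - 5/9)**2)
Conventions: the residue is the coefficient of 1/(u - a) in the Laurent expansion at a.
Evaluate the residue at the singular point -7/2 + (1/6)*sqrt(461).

The factor u**2 + 7*u - 5/9 splits as (u - a)(u - a') with a = -7/2 + (1/6)*sqrt(461), a' = -7/2 - (1/6)*sqrt(461). At the order-2 pole a set g(u) = (u - a)^2*f(u) = [11/38] / (u - a')^2.
Order-2 pole: residue = g'(a); g'(-7/2 + (1/6)*sqrt(461)) = -(297/4037899)*sqrt(461), so the residue is -(297/4037899)*sqrt(461).

The residue is -(297/4037899)*sqrt(461).


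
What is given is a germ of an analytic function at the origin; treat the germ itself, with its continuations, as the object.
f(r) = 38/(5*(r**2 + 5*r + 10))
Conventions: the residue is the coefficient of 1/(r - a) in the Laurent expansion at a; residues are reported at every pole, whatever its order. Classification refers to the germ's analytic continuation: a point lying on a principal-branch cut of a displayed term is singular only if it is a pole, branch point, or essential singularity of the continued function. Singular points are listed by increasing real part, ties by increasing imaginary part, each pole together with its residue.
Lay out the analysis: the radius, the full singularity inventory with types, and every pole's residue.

Denominator factor (r**2 + 5*r + 10): discriminant -15, complex-conjugate roots (-5/2) + ((1/2)*sqrt(15))*i and (-5/2) - ((1/2)*sqrt(15))*i; poles of order 1, moduli sqrt(10) and sqrt(10).
The radius of convergence is the smallest modulus among the singular points: sqrt(10).
The factor r**2 + 5*r + 10 splits as (r - a)(r - a') with a = (-5/2) - ((1/2)*sqrt(15))*i, a' = (-5/2) + ((1/2)*sqrt(15))*i. At the order-1 pole a set g(r) = (r - a)*f(r) = [38/5] / (r - a').
Simple pole: residue = g(a) at a = (-5/2) - ((1/2)*sqrt(15))*i, which is ((38/75)*sqrt(15))*i.
The factor r**2 + 5*r + 10 splits as (r - a)(r - a') with a = (-5/2) + ((1/2)*sqrt(15))*i, a' = (-5/2) - ((1/2)*sqrt(15))*i. At the order-1 pole a set g(r) = (r - a)*f(r) = [38/5] / (r - a').
Simple pole: residue = g(a) at a = (-5/2) + ((1/2)*sqrt(15))*i, which is -((38/75)*sqrt(15))*i.
List the singular points by increasing real part (a conjugate pair: the negative imaginary part first).

Radius of convergence at 0: sqrt(10).
At (-5/2) - ((1/2)*sqrt(15))*i: a pole of order 1; residue ((38/75)*sqrt(15))*i.
At (-5/2) + ((1/2)*sqrt(15))*i: a pole of order 1; residue -((38/75)*sqrt(15))*i.


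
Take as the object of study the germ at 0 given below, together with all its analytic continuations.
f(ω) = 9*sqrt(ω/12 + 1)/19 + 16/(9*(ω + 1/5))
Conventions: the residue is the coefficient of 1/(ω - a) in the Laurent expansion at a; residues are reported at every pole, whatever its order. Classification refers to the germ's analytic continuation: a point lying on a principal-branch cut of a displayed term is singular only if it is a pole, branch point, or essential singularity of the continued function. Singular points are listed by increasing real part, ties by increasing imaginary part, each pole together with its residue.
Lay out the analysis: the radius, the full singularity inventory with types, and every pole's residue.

Radius of convergence at 0: 1/5.
At -12: an algebraic (square-root) branch point.
At -1/5: a pole of order 1; residue 16/9.

Denominator factor (ω + 1/5): pole of order 1 at -1/5, modulus 1/5.
Branch term (9/19)*sqrt(1 - ω/(-12)): its argument vanishes at ω = -12, a square-root branch point, modulus 12.
The radius of convergence is the smallest modulus among the singular points: 1/5.
The branch term is analytic at -1/5 and contributes nothing to the residue; only the rational part matters.
At the order-1 pole -1/5 set g(ω) = (ω - (-1/5))*(rational part) = 16/9.
Simple pole: residue = g(a) at a = -1/5, which is 16/9.
List the singular points by increasing real part (a conjugate pair: the negative imaginary part first).


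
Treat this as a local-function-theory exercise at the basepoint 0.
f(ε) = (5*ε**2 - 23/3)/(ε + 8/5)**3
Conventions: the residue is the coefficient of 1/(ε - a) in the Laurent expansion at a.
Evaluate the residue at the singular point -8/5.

At the order-3 pole -8/5 set g(ε) = (ε - (-8/5))^3*f(ε) = 5*ε**2 - 23/3.
Order-3 pole: residue = g''(a)/2; g''(-8/5) = 10, so the residue is 5.

The residue is 5.


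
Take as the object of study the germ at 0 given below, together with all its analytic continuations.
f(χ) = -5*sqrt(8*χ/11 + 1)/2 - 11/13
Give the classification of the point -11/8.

The point is an algebraic (square-root) branch point.

The term (-5/2)*sqrt(1 - χ/(-11/8)) has argument 1 - -11/8/(-11/8) = 0 at -11/8: a square-root (algebraic, two-sheeted) branch point; the remaining terms are analytic or single-valued there.


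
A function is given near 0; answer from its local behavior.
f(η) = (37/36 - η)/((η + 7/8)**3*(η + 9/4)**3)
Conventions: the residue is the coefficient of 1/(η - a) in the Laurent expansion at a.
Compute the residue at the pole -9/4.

At the order-3 pole -9/4 set g(η) = (η - (-9/4))^3*f(η) = (37/36 - η)/(η + 7/8)**3.
Order-3 pole: residue = g''(a)/2; g''(-9/4) = -3055616/483153, so the residue is -1527808/483153.

The residue is -1527808/483153.


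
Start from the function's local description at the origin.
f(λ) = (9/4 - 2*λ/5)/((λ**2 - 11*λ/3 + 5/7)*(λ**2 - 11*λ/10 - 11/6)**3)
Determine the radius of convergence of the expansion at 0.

The radius of convergence is 11/6 - (1/42)*sqrt(4669).

Denominator factor (λ**2 - 11*λ/10 - 11/6)^3: discriminant 2563/300, real irrational roots 11/20 + (1/60)*sqrt(7689) and 11/20 - (1/60)*sqrt(7689); poles of order 3, moduli 11/20 + (1/60)*sqrt(7689) and -11/20 + (1/60)*sqrt(7689).
Denominator factor (λ**2 - 11*λ/3 + 5/7): discriminant 667/63, real irrational roots 11/6 + (1/42)*sqrt(4669) and 11/6 - (1/42)*sqrt(4669); poles of order 1, moduli 11/6 + (1/42)*sqrt(4669) and 11/6 - (1/42)*sqrt(4669).
The radius of convergence is the smallest modulus among the singular points: 11/6 - (1/42)*sqrt(4669).


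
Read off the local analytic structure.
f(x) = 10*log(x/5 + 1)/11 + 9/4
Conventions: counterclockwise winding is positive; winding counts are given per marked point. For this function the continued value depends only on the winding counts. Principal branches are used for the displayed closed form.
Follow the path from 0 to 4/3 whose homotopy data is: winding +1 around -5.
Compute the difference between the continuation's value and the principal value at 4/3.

The rational part is single-valued and drops out of the difference; each branch term changes only by its own monodromy.
(10/11)*log(1 - x/(-5)): each positive loop around -5 adds 2*pi*i to the log, so winding +1 contributes (10/11)*(1)*2*pi*i = (20/11)*pi*i.
Summing the contributions at x = 4/3 gives (20/11)*pi*i.

Continued minus principal equals (20/11)*pi*i.


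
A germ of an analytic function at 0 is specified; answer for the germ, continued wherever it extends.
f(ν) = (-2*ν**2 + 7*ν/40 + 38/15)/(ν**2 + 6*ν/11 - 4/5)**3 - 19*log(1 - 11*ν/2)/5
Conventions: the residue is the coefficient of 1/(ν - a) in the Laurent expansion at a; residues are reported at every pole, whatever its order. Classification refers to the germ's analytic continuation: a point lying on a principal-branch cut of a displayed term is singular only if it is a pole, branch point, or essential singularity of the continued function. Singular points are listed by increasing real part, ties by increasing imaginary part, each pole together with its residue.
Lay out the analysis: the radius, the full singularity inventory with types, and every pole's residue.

Radius of convergence at 0: 2/11.
At -3/11 - (23/55)*sqrt(5): a pole of order 3; residue -(282138725/823851904)*sqrt(5).
At 2/11: a logarithmic branch point.
At -3/11 + (23/55)*sqrt(5): a pole of order 3; residue (282138725/823851904)*sqrt(5).


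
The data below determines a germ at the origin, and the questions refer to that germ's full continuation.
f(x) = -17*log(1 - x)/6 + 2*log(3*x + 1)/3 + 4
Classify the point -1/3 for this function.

The point is a logarithmic branch point.

The term (2/3)*log(1 - x/(-1/3)) has argument 1 - -1/3/(-1/3) = 0 at -1/3: a logarithmic (infinitely-sheeted) branch point; the remaining terms are analytic or single-valued there.


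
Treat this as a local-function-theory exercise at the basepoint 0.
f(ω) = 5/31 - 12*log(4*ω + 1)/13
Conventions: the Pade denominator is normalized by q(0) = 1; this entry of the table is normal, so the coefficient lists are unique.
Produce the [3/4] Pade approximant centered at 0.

Taylor coefficients needed (expand at 0): a_0 = 5/31, a_1 = -48/13, a_2 = 96/13, a_3 = -256/13, a_4 = 768/13, a_5 = -12288/65, a_6 = 8192/13, a_7 = -196608/91.
Write the denominator as Q(ω) = 1 + q1*ω + q2*ω^2 + q3*ω^3 + q4*ω^4. Requiring Q*f - P = O(ω^8) with deg P <= 3 kills the coefficients of ω^4..ω^7 in Q*f:
  ω^4: a_4 + q1*a_3 + q2*a_2 + q3*a_1 + q4*a_0 = 0, i.e. 768/13 + (-256/13)*q1 + (96/13)*q2 + (-48/13)*q3 + (5/31)*q4 = 0.
  ω^5: a_5 + q1*a_4 + q2*a_3 + q3*a_2 + q4*a_1 = 0, i.e. -12288/65 + (768/13)*q1 + (-256/13)*q2 + (96/13)*q3 + (-48/13)*q4 = 0.
  ω^6: a_6 + q1*a_5 + q2*a_4 + q3*a_3 + q4*a_2 = 0, i.e. 8192/13 + (-12288/65)*q1 + (768/13)*q2 + (-256/13)*q3 + (96/13)*q4 = 0.
  ω^7: a_7 + q1*a_6 + q2*a_5 + q3*a_4 + q4*a_3 = 0, i.e. -196608/91 + (8192/13)*q1 + (-12288/65)*q2 + (768/13)*q3 + (-256/13)*q4 = 0.
Solving this linear system: q1 = 20288/3031, q2 = 38592/3031, q3 = 17408/3031, q4 = -7936/15155.
The numerator is Q*f truncated at degree 3: P0 = a_0 = 5/31; P1 = a_1 + q1*a_0 = -3191408/1221493; P2 = a_2 + q1*a_1 + q2*a_0 = -18659808/1221493; P3 = a_3 + q1*a_2 + q2*a_1 + q3*a_0 = -19970304/1221493.

The Pade approximant has numerator coefficients [5/31, -3191408/1221493, -18659808/1221493, -19970304/1221493]; denominator coefficients [1, 20288/3031, 38592/3031, 17408/3031, -7936/15155].


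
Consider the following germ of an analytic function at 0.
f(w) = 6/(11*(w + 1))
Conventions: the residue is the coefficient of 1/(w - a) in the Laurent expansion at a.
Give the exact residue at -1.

At the order-1 pole -1 set g(w) = (w - (-1))*f(w) = 6/11.
Simple pole: residue = g(a) at a = -1, which is 6/11.

The residue is 6/11.


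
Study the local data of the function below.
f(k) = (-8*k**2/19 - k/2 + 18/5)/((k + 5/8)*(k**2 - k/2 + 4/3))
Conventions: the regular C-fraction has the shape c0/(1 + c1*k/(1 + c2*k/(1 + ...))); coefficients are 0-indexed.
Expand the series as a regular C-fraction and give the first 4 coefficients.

Taylor coefficients (expand at 0): a_0 = 108/25, a_1 = -1473/250, a_2 = 1152243/190000, a_3 = -89141427/7600000.
c0 = a_0 = 108/25. Peel one level at a time: if S = 1 + c*k/S' with S'(0) = 1, then c is the k-coefficient of S and S' = c*k/(S - 1).
S_1 = c0/f = 1 + (491/360)*k + (112381/246240)*k^2 + ...; c1 = 491/360.
S_2 = c1*k/(S_1 - 1) = 1 + (-112381/335844)*k + (-162102387/174060482)*k^2 + ...; c2 = -112381/335844.
S_3 = c2*k/(S_2 - 1) = 1 + (-2917842966/1048402349)*k + ...; c3 = -2917842966/1048402349.

The regular C-fraction coefficients are [108/25, 491/360, -112381/335844, -2917842966/1048402349].


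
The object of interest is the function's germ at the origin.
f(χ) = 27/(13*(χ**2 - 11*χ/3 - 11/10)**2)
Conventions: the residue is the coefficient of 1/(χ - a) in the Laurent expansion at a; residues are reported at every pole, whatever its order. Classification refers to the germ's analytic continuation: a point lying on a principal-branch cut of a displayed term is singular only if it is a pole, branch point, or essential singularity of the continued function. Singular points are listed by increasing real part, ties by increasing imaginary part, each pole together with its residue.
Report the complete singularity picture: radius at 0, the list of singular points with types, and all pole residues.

Denominator factor (χ**2 - 11*χ/3 - 11/10)^2: discriminant 803/45, real irrational roots 11/6 + (1/30)*sqrt(4015) and 11/6 - (1/30)*sqrt(4015); poles of order 2, moduli 11/6 + (1/30)*sqrt(4015) and -11/6 + (1/30)*sqrt(4015).
The radius of convergence is the smallest modulus among the singular points: -11/6 + (1/30)*sqrt(4015).
The factor χ**2 - 11*χ/3 - 11/10 splits as (χ - a)(χ - a') with a = 11/6 - (1/30)*sqrt(4015), a' = 11/6 + (1/30)*sqrt(4015). At the order-2 pole a set g(χ) = (χ - a)^2*f(χ) = [27/13] / (χ - a')^2.
Order-2 pole: residue = g'(a); g'(11/6 - (1/30)*sqrt(4015)) = (7290/8382517)*sqrt(4015), so the residue is (7290/8382517)*sqrt(4015).
The factor χ**2 - 11*χ/3 - 11/10 splits as (χ - a)(χ - a') with a = 11/6 + (1/30)*sqrt(4015), a' = 11/6 - (1/30)*sqrt(4015). At the order-2 pole a set g(χ) = (χ - a)^2*f(χ) = [27/13] / (χ - a')^2.
Order-2 pole: residue = g'(a); g'(11/6 + (1/30)*sqrt(4015)) = -(7290/8382517)*sqrt(4015), so the residue is -(7290/8382517)*sqrt(4015).
List the singular points by increasing real part (a conjugate pair: the negative imaginary part first).

Radius of convergence at 0: -11/6 + (1/30)*sqrt(4015).
At 11/6 - (1/30)*sqrt(4015): a pole of order 2; residue (7290/8382517)*sqrt(4015).
At 11/6 + (1/30)*sqrt(4015): a pole of order 2; residue -(7290/8382517)*sqrt(4015).


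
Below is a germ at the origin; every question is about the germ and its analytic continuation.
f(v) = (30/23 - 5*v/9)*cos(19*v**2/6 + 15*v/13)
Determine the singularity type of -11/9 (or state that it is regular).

The point is a regular point.

There is no denominator, hence no pole anywhere.
The factor cos(19*v**2/6 + 15*v/13) is entire.
So the germ continues analytically to -11/9.


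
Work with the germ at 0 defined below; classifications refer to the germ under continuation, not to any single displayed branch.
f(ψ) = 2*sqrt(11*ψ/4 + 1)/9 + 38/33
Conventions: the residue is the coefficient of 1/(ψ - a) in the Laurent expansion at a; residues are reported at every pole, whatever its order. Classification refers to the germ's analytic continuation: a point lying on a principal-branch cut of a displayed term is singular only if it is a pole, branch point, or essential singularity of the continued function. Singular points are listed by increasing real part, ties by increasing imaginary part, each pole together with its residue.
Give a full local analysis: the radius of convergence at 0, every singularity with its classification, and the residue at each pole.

Radius of convergence at 0: 4/11.
At -4/11: an algebraic (square-root) branch point.

Branch term (2/9)*sqrt(1 - ψ/(-4/11)): its argument vanishes at ψ = -4/11, a square-root branch point, modulus 4/11.
The radius of convergence is the smallest modulus among the singular points: 4/11.


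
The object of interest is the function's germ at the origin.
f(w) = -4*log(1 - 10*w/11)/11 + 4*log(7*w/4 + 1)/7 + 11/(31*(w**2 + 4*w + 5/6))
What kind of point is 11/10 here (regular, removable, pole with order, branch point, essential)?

The term (-4/11)*log(1 - w/(11/10)) has argument 1 - 11/10/(11/10) = 0 at 11/10: a logarithmic (infinitely-sheeted) branch point; the remaining terms are analytic or single-valued there.

The point is a logarithmic branch point.


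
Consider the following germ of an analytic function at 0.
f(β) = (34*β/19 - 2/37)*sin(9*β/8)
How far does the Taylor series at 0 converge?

The factor sin(9*β/8) is entire and contributes no finite singular point.
The polynomial part has no poles.
No finite singular points: the Taylor series at 0 converges everywhere.

The radius of convergence is infinite.


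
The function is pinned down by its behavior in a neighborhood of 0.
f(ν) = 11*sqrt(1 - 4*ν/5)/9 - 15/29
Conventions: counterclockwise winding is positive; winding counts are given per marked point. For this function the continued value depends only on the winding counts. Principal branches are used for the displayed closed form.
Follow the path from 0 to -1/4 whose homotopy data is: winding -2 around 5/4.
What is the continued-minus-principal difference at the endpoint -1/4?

Continued minus principal equals 0.

The rational part is single-valued and drops out of the difference; each branch term changes only by its own monodromy.
(11/9)*sqrt(1 - ν/(5/4)): winding -2 is even, the square root returns to the same sheet, contribution 0.
Summing the contributions at ν = -1/4 gives 0.


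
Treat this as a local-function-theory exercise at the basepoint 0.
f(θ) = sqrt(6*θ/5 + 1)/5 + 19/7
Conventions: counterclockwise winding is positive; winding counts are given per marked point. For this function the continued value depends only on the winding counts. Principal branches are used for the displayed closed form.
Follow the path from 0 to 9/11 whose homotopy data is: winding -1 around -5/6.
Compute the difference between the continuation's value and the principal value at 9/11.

The rational part is single-valued and drops out of the difference; each branch term changes only by its own monodromy.
(1/5)*sqrt(1 - θ/(-5/6)): winding -1 is odd, the square root flips sign, contributing -2*(1/5)*sqrt(1 - (9/11)/(-5/6)) = -2*(1/5)*sqrt(109/55) = -(2/275)*sqrt(5995).
Summing the contributions at θ = 9/11 gives -(2/275)*sqrt(5995).

Continued minus principal equals -(2/275)*sqrt(5995).


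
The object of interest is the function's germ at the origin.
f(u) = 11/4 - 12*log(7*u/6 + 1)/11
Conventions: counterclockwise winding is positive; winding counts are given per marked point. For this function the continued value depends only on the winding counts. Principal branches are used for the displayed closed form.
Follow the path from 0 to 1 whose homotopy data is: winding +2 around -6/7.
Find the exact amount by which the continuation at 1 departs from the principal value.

Continued minus principal equals -(48/11)*pi*i.

The rational part is single-valued and drops out of the difference; each branch term changes only by its own monodromy.
(-12/11)*log(1 - u/(-6/7)): each positive loop around -6/7 adds 2*pi*i to the log, so winding +2 contributes (-12/11)*(2)*2*pi*i = -(48/11)*pi*i.
Summing the contributions at u = 1 gives -(48/11)*pi*i.


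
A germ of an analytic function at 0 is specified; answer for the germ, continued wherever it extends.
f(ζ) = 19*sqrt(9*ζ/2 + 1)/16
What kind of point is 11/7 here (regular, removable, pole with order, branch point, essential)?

There is no denominator, hence no pole anywhere.
Branch term sqrt(1 - ζ/(-2/9)): argument at 11/7 is 113/14, nonzero, so 11/7 is not its branch point (a point on a principal cut is still regular for the continued germ).
So the germ continues analytically to 11/7.

The point is a regular point.


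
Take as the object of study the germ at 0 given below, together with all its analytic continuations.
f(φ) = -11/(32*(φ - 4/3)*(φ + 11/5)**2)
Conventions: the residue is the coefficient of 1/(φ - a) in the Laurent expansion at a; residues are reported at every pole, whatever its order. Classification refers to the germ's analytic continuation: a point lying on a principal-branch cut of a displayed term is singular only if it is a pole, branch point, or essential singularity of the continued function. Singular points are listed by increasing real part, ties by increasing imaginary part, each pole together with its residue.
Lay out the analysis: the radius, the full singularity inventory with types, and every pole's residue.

Denominator factor (φ - 4/3): pole of order 1 at 4/3, modulus 4/3.
Denominator factor (φ + 11/5)^2: pole of order 2 at -11/5, modulus 11/5.
The radius of convergence is the smallest modulus among the singular points: 4/3.
At the order-2 pole -11/5 set g(φ) = (φ - (-11/5))^2*f(φ) = -11/(32*(φ - 4/3)).
Order-2 pole: residue = g'(a); g'(-11/5) = 2475/89888, so the residue is 2475/89888.
At the order-1 pole 4/3 set g(φ) = (φ - (4/3))*f(φ) = -11/(32*(φ + 11/5)**2).
Simple pole: residue = g(a) at a = 4/3, which is -2475/89888.
List the singular points by increasing real part (a conjugate pair: the negative imaginary part first).

Radius of convergence at 0: 4/3.
At -11/5: a pole of order 2; residue 2475/89888.
At 4/3: a pole of order 1; residue -2475/89888.


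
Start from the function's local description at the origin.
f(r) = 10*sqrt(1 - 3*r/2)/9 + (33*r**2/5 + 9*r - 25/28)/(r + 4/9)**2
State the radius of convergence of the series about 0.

The radius of convergence is 4/9.

Denominator factor (r + 4/9)^2: pole of order 2 at -4/9, modulus 4/9.
Branch term (10/9)*sqrt(1 - r/(2/3)): its argument vanishes at r = 2/3, a square-root branch point, modulus 2/3.
The radius of convergence is the smallest modulus among the singular points: 4/9.


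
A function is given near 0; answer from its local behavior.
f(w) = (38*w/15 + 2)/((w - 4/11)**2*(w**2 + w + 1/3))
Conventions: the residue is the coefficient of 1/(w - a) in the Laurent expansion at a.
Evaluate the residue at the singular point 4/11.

The residue is -1940356/453005.

At the order-2 pole 4/11 set g(w) = (w - (4/11))^2*f(w) = (38*w/15 + 2)/(w**2 + w + 1/3).
Order-2 pole: residue = g'(a); g'(4/11) = -1940356/453005, so the residue is -1940356/453005.


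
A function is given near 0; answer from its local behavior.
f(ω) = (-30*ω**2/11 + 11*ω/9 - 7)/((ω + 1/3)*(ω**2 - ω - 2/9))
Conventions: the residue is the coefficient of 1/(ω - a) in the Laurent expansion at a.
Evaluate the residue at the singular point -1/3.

At the order-1 pole -1/3 set g(ω) = (ω - (-1/3))*f(ω) = (-30*ω**2/11 + 11*ω/9 - 7)/(ω**2 - ω - 2/9).
Simple pole: residue = g(a) at a = -1/3, which is -1145/33.

The residue is -1145/33.


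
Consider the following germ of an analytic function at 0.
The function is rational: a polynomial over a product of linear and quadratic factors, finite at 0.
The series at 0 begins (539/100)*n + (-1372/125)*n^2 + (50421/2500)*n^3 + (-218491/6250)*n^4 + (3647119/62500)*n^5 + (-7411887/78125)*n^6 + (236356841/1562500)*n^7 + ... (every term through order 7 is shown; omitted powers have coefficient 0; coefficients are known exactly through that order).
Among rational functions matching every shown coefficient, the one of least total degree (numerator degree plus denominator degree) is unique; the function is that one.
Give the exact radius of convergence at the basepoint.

The radius of convergence is 5/7.

No rational of total degree below 4 reproduces all 8 coefficients; solving the [2/2] Pade equations on them gives f(n) = (21*n**2/10 + 11*n/4)/(n + 5/7)**2, whose expansion matches every shown term.
Denominator factor (n + 5/7)^2: pole of order 2 at -5/7, modulus 5/7.
The radius of convergence is the smallest modulus among the singular points: 5/7.


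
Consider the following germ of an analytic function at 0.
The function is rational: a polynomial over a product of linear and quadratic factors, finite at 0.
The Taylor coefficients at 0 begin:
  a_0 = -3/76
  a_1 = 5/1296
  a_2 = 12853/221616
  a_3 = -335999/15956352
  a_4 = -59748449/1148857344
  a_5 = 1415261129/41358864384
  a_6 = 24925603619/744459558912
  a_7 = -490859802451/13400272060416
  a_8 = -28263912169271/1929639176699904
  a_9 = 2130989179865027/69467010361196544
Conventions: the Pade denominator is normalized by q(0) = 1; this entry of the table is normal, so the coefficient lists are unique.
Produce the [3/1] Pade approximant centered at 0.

Taylor coefficients needed (read off): a_0 = -3/76, a_1 = 5/1296, a_2 = 12853/221616, a_3 = -335999/15956352, a_4 = -59748449/1148857344.
Write the denominator as Q(χ) = 1 + q1*χ. Requiring Q*f - P = O(χ^5) with deg P <= 3 kills the coefficients of χ^4..χ^4 in Q*f:
  χ^4: a_4 + q1*a_3 = 0, i.e. -59748449/1148857344 + (-335999/15956352)*q1 = 0.
Solving this linear system: q1 = -59748449/24191928.
The numerator is Q*f truncated at degree 3: P0 = a_0 = -3/76; P1 = a_1 + q1*a_0 = 1677047933/16547278752; P2 = a_2 + q1*a_1 = 1069357723/22063038336; P3 = a_3 + q1*a_2 = -201381377/1225724352.

The Pade approximant has numerator coefficients [-3/76, 1677047933/16547278752, 1069357723/22063038336, -201381377/1225724352]; denominator coefficients [1, -59748449/24191928].


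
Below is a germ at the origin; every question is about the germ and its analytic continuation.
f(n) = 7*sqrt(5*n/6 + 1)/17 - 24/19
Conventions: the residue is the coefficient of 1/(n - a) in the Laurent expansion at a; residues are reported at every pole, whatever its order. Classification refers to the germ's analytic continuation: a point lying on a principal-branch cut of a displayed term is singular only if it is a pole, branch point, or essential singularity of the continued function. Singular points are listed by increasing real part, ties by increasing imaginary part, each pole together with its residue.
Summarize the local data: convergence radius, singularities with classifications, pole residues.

Radius of convergence at 0: 6/5.
At -6/5: an algebraic (square-root) branch point.

Branch term (7/17)*sqrt(1 - n/(-6/5)): its argument vanishes at n = -6/5, a square-root branch point, modulus 6/5.
The radius of convergence is the smallest modulus among the singular points: 6/5.


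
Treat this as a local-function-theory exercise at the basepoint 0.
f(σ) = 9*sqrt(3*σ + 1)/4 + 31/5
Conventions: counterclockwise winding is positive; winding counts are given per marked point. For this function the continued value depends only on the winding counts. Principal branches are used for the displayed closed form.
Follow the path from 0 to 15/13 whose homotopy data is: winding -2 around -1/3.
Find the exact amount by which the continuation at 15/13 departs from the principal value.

Continued minus principal equals 0.

The rational part is single-valued and drops out of the difference; each branch term changes only by its own monodromy.
(9/4)*sqrt(1 - σ/(-1/3)): winding -2 is even, the square root returns to the same sheet, contribution 0.
Summing the contributions at σ = 15/13 gives 0.


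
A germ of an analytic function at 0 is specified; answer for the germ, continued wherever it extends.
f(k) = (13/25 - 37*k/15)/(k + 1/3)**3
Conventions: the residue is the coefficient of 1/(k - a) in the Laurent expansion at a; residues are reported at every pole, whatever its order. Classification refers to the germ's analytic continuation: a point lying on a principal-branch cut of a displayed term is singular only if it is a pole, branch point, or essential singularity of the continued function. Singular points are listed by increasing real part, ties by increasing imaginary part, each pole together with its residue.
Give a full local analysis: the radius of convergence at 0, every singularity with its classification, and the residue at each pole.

Denominator factor (k + 1/3)^3: pole of order 3 at -1/3, modulus 1/3.
The radius of convergence is the smallest modulus among the singular points: 1/3.
At the order-3 pole -1/3 set g(k) = (k - (-1/3))^3*f(k) = 13/25 - 37*k/15.
Order-3 pole: residue = g''(a)/2; g''(-1/3) = 0, so the residue is 0.

Radius of convergence at 0: 1/3.
At -1/3: a pole of order 3; residue 0.


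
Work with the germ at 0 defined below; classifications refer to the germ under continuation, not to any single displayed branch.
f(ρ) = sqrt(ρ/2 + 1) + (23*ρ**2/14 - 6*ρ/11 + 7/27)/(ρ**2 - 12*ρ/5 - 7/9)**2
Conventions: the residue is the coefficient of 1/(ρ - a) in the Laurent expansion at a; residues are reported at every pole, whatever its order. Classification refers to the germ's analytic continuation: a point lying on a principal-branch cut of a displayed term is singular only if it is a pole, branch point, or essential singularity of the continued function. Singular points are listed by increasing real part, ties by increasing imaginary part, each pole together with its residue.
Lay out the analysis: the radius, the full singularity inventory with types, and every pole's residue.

Denominator factor (ρ**2 - 12*ρ/5 - 7/9)^2: discriminant 1996/225, real irrational roots 6/5 + (1/15)*sqrt(499) and 6/5 - (1/15)*sqrt(499); poles of order 2, moduli 6/5 + (1/15)*sqrt(499) and -6/5 + (1/15)*sqrt(499).
Branch term (1)*sqrt(1 - ρ/(-2)): its argument vanishes at ρ = -2, a square-root branch point, modulus 2.
The radius of convergence is the smallest modulus among the singular points: -6/5 + (1/15)*sqrt(499).
The branch term is analytic at 6/5 - (1/15)*sqrt(499) and contributes nothing to the residue; only the rational part matters.
The factor ρ**2 - 12*ρ/5 - 7/9 splits as (ρ - a)(ρ - a') with a = 6/5 - (1/15)*sqrt(499), a' = 6/5 + (1/15)*sqrt(499). At the order-2 pole a set g(ρ) = (ρ - a)^2*(rational part) = [23*ρ**2/14 - 6*ρ/11 + 7/27] / (ρ - a')^2.
Order-2 pole: residue = g'(a); g'(6/5 - (1/15)*sqrt(499)) = -(124225/21912088)*sqrt(499), so the residue is -(124225/21912088)*sqrt(499).
The branch term is analytic at 6/5 + (1/15)*sqrt(499) and contributes nothing to the residue; only the rational part matters.
The factor ρ**2 - 12*ρ/5 - 7/9 splits as (ρ - a)(ρ - a') with a = 6/5 + (1/15)*sqrt(499), a' = 6/5 - (1/15)*sqrt(499). At the order-2 pole a set g(ρ) = (ρ - a)^2*(rational part) = [23*ρ**2/14 - 6*ρ/11 + 7/27] / (ρ - a')^2.
Order-2 pole: residue = g'(a); g'(6/5 + (1/15)*sqrt(499)) = (124225/21912088)*sqrt(499), so the residue is (124225/21912088)*sqrt(499).
List the singular points by increasing real part (a conjugate pair: the negative imaginary part first).

Radius of convergence at 0: -6/5 + (1/15)*sqrt(499).
At -2: an algebraic (square-root) branch point.
At 6/5 - (1/15)*sqrt(499): a pole of order 2; residue -(124225/21912088)*sqrt(499).
At 6/5 + (1/15)*sqrt(499): a pole of order 2; residue (124225/21912088)*sqrt(499).


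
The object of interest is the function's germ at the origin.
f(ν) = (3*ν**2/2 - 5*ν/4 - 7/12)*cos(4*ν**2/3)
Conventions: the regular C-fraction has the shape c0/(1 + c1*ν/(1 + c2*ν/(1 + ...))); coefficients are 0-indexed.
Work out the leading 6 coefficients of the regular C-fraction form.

The regular C-fraction coefficients are [-7/12, -15/7, 117/35, -28/65, -3340/3159, -41015/81162].

Taylor coefficients (expand at 0): a_0 = -7/12, a_1 = -5/4, a_2 = 3/2, a_3 = 0, a_4 = 14/27, a_5 = 10/9.
c0 = a_0 = -7/12. Peel one level at a time: if S = 1 + c*ν/S' with S'(0) = 1, then c is the ν-coefficient of S and S' = c*ν/(S - 1).
S_1 = c0/f = 1 + (-15/7)*ν + (351/49)*ν^2 + ...; c1 = -15/7.
S_2 = c1*ν/(S_1 - 1) = 1 + (117/35)*ν + (36/25)*ν^2 + ...; c2 = 117/35.
S_3 = c2*ν/(S_2 - 1) = 1 + (-28/65)*ν + (-18704/41067)*ν^2 + ...; c3 = -28/65.
S_4 = c3*ν/(S_3 - 1) = 1 + (-3340/3159)*ν + (-31550/59049)*ν^2 + ...; c4 = -3340/3159.
S_5 = c4*ν/(S_4 - 1) = 1 + (-41015/81162)*ν + ...; c5 = -41015/81162.
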